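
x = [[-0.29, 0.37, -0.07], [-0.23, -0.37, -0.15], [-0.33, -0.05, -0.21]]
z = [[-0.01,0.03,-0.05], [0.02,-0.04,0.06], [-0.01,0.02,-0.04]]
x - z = [[-0.28, 0.34, -0.02], [-0.25, -0.33, -0.21], [-0.32, -0.07, -0.17]]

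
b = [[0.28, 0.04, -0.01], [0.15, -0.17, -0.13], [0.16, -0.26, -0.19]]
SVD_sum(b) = [[0.11, -0.1, -0.08], [0.17, -0.15, -0.12], [0.23, -0.21, -0.16]] + [[0.17,0.14,0.07], [-0.02,-0.02,-0.01], [-0.07,-0.05,-0.03]] + [[-0.0, 0.0, -0.0],[0.00, -0.00, 0.0],[-0.00, 0.00, -0.00]]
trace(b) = -0.08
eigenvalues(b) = [-0.37, 0.29, -0.0]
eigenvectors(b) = [[0.02, -0.95, 0.11], [-0.56, -0.26, -0.54], [-0.83, -0.18, 0.83]]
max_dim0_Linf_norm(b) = 0.28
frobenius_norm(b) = 0.53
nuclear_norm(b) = 0.71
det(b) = 0.00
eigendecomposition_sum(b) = [[-0.0, 0.01, 0.00], [0.07, -0.18, -0.13], [0.11, -0.27, -0.19]] + [[0.28,0.03,-0.01], [0.08,0.01,-0.00], [0.05,0.01,-0.00]] + [[-0.00, 0.0, -0.00], [0.00, -0.0, 0.00], [-0.0, 0.00, -0.0]]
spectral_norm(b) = 0.46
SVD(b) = [[-0.35, 0.93, 0.12], [-0.56, -0.10, -0.82], [-0.75, -0.36, 0.56]] @ diag([0.46439870961883895, 0.249065926640905, 5.187354494603072e-05]) @ [[-0.65, 0.59, 0.47], [0.75, 0.59, 0.29], [-0.11, 0.54, -0.83]]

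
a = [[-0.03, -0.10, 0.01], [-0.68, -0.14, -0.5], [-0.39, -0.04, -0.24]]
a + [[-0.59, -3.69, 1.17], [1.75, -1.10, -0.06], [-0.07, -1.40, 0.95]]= [[-0.62, -3.79, 1.18],  [1.07, -1.24, -0.56],  [-0.46, -1.44, 0.71]]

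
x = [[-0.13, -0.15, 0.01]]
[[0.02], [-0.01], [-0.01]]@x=[[-0.0, -0.0, 0.0], [0.0, 0.00, -0.0], [0.0, 0.00, -0.0]]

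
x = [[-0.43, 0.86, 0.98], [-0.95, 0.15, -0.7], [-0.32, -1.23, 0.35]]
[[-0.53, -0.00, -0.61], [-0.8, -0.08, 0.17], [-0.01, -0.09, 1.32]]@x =[[0.42,0.29,-0.73],  [0.37,-0.91,-0.67],  [-0.33,-1.65,0.52]]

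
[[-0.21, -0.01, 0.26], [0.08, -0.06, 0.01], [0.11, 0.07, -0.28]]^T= [[-0.21, 0.08, 0.11], [-0.01, -0.06, 0.07], [0.26, 0.01, -0.28]]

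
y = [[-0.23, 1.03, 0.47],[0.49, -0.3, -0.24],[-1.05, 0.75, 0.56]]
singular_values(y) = [1.82, 0.61, 0.0]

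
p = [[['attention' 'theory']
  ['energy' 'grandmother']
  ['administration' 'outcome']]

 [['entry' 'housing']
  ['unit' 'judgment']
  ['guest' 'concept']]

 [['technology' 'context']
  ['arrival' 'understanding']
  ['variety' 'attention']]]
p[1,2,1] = 'concept'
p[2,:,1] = ['context', 'understanding', 'attention']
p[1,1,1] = 'judgment'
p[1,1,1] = 'judgment'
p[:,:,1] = [['theory', 'grandmother', 'outcome'], ['housing', 'judgment', 'concept'], ['context', 'understanding', 'attention']]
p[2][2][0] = 'variety'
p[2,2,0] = 'variety'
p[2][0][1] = 'context'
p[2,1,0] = 'arrival'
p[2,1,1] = 'understanding'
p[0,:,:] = [['attention', 'theory'], ['energy', 'grandmother'], ['administration', 'outcome']]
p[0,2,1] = 'outcome'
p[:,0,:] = [['attention', 'theory'], ['entry', 'housing'], ['technology', 'context']]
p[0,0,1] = 'theory'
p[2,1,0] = 'arrival'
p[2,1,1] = 'understanding'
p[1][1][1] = 'judgment'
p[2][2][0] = 'variety'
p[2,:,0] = ['technology', 'arrival', 'variety']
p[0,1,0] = 'energy'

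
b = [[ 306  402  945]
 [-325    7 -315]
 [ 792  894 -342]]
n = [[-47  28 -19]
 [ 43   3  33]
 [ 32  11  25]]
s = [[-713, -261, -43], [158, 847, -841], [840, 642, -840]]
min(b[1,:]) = -325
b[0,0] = 306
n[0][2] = -19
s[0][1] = -261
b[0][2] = 945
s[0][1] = -261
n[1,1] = 3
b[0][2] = 945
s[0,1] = -261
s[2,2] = -840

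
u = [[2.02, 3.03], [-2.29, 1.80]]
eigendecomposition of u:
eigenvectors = [[0.75+0.00j,(0.75-0j)], [(-0.03+0.66j),-0.03-0.66j]]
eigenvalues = [(1.91+2.63j), (1.91-2.63j)]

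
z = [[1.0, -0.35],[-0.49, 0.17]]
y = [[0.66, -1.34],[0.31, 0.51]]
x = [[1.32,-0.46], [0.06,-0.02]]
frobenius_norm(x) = 1.40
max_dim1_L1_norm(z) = 1.35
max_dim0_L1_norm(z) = 1.49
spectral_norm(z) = 1.18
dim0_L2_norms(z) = [1.11, 0.39]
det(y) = 0.75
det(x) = 0.00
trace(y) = 1.17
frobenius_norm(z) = 1.18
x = y @ z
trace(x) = 1.30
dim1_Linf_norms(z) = [1.0, 0.49]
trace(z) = 1.17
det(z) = -0.00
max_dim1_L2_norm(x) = 1.4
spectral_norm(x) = 1.40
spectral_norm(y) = 1.53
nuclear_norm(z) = 1.18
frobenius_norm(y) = 1.61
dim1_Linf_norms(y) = [1.34, 0.51]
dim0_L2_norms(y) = [0.73, 1.43]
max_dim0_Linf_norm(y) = 1.34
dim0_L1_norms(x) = [1.38, 0.48]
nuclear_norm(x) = 1.40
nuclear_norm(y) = 2.02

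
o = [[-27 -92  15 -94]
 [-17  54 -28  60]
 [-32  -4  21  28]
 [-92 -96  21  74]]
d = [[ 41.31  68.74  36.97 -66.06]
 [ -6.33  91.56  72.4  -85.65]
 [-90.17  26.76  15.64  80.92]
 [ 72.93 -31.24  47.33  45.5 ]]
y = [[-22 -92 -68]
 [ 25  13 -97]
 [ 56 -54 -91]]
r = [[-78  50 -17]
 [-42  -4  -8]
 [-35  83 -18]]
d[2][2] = 15.64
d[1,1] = 91.56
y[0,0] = -22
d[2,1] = 26.76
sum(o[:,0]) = -168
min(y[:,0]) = -22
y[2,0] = 56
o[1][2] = -28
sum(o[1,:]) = 69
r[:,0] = [-78, -42, -35]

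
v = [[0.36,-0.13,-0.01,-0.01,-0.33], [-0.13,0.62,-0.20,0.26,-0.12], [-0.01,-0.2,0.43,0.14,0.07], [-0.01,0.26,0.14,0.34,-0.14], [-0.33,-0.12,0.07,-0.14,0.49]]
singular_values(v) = [0.9, 0.74, 0.53, 0.04, 0.03]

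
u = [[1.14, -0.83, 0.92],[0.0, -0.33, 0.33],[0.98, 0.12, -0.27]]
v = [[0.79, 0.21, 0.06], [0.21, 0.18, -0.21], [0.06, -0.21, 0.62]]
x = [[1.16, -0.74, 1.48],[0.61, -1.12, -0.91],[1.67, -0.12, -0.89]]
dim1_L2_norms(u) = [1.68, 0.47, 1.02]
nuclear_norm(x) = 5.24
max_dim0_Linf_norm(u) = 1.14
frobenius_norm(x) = 3.18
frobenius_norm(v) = 1.11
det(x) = 4.41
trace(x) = -0.85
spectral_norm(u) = 1.79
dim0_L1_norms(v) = [1.06, 0.6, 0.89]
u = v @ x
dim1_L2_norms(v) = [0.82, 0.35, 0.66]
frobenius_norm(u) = 2.02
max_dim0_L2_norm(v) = 0.82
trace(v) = 1.59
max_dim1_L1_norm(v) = 1.06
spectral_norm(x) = 2.33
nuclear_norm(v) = 1.59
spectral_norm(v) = 0.86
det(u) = 0.09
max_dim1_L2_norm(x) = 2.02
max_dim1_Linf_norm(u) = 1.14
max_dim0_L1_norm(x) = 3.44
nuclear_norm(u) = 2.79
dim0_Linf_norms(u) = [1.14, 0.83, 0.92]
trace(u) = 0.54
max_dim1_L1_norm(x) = 3.38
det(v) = 0.02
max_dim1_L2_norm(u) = 1.68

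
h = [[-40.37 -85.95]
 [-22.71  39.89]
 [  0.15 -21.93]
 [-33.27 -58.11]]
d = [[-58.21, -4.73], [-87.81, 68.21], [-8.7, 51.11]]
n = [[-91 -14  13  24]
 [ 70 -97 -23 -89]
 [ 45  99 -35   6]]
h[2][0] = 0.15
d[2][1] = 51.11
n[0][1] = -14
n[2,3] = 6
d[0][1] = -4.73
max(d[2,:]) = 51.11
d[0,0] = -58.21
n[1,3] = -89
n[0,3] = 24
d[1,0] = -87.81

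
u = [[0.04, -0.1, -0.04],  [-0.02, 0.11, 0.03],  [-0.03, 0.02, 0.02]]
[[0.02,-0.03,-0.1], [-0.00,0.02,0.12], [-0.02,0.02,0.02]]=u @ [[0.96, -0.19, 0.16], [-0.02, -0.19, 1.07], [0.60, 1.14, 0.04]]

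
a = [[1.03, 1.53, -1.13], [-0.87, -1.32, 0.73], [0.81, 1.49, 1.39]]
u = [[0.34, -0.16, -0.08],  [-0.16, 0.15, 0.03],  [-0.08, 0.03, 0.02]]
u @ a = [[0.42, 0.61, -0.61], [-0.27, -0.40, 0.33], [-0.09, -0.13, 0.14]]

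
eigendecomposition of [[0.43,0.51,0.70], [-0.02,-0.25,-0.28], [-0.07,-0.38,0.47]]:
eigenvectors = [[(0.95+0j), 0.95-0.00j, 0.69+0.00j], [(-0.1-0.07j), -0.10+0.07j, -0.68+0.00j], [(0.16+0.24j), 0.16-0.24j, -0.26+0.00j]]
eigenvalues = [(0.49+0.14j), (0.49-0.14j), (-0.34+0j)]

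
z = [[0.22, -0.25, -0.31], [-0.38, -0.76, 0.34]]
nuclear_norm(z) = 1.37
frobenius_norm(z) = 1.02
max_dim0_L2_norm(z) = 0.8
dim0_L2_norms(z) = [0.44, 0.8, 0.46]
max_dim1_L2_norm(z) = 0.92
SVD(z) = [[0.00, 1.0], [1.00, -0.0]] @ diag([0.9152057614478407, 0.45497078391109685]) @ [[-0.41, -0.83, 0.37], [0.48, -0.55, -0.68]]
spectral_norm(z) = 0.92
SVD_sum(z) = [[-0.00,  -0.00,  0.0], [-0.38,  -0.76,  0.34]] + [[0.22,-0.25,-0.31], [-0.0,0.0,0.00]]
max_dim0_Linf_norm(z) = 0.76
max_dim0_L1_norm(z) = 1.01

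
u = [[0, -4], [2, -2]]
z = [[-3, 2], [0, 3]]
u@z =[[0, -12], [-6, -2]]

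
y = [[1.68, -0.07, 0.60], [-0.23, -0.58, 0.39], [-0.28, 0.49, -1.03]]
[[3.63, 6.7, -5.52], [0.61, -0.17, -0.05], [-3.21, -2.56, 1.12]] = y @ [[1.07, 3.44, -3.5], [0.63, -0.04, 2.04], [3.13, 1.53, 0.83]]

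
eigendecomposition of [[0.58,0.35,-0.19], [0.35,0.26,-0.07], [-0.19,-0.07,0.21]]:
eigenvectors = [[0.81, 0.58, 0.07], [0.50, -0.76, 0.41], [-0.29, 0.30, 0.91]]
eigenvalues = [0.86, 0.02, 0.16]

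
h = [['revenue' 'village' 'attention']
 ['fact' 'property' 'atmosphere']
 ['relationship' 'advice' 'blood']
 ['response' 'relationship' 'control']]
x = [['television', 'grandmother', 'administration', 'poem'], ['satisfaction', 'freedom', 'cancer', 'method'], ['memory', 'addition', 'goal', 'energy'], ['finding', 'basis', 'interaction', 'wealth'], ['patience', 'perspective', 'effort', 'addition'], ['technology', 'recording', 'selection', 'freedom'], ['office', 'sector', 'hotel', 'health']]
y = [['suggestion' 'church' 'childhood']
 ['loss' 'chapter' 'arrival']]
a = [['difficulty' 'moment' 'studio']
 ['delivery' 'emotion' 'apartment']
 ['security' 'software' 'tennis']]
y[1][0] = 'loss'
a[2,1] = 'software'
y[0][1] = 'church'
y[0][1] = 'church'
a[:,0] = ['difficulty', 'delivery', 'security']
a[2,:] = ['security', 'software', 'tennis']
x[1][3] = 'method'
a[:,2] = ['studio', 'apartment', 'tennis']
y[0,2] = 'childhood'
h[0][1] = 'village'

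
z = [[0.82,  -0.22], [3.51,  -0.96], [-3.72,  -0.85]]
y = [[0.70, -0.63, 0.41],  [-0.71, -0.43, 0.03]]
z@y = [[0.73, -0.42, 0.33], [3.14, -1.8, 1.41], [-2.00, 2.71, -1.55]]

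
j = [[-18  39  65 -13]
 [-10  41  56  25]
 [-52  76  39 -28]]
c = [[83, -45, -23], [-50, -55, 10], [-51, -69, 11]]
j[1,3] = 25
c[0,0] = 83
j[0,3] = -13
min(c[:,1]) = -69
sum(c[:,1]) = -169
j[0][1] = 39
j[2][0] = -52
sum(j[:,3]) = -16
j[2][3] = -28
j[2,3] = -28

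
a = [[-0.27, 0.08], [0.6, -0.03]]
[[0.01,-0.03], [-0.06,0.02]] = a @[[-0.11, 0.02], [-0.24, -0.28]]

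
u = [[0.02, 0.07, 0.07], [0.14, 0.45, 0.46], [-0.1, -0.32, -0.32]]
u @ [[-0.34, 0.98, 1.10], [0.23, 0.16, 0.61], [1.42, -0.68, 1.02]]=[[0.11,-0.02,0.14], [0.71,-0.1,0.9], [-0.49,0.07,-0.63]]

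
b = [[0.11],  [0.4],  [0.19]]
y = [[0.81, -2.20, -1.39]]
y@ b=[[-1.06]]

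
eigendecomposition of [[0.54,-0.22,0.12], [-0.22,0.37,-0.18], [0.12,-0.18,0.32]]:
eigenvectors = [[0.72, -0.66, 0.23],  [-0.56, -0.36, 0.74],  [0.41, 0.66, 0.63]]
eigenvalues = [0.78, 0.3, 0.15]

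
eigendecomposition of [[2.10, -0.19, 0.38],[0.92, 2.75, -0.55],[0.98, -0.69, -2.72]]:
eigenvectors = [[(0.07+0j),(0.34-0.32j),(0.34+0.32j)], [-0.11+0.00j,-0.86+0.00j,-0.86-0.00j], [-0.99+0.00j,0.17-0.07j,0.17+0.07j]]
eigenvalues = [(-2.87+0j), (2.5+0.3j), (2.5-0.3j)]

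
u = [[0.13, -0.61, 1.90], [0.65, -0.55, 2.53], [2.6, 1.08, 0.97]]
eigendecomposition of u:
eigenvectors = [[-0.36, -0.46, -0.56],[-0.58, 0.84, -0.58],[-0.74, 0.30, 0.59]]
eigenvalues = [3.07, 0.0, -2.52]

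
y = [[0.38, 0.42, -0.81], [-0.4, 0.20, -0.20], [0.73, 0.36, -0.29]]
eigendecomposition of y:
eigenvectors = [[0.67+0.00j, 0.67-0.00j, (-0.17+0j)], [(0.18+0.37j), 0.18-0.37j, (0.89+0j)], [(0.36-0.5j), (0.36+0.5j), 0.42+0.00j]]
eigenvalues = [(0.05+0.85j), (0.05-0.85j), (0.18+0j)]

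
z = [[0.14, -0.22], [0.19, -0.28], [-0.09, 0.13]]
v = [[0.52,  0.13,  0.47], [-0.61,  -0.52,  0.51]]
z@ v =[[0.21, 0.13, -0.05], [0.27, 0.17, -0.05], [-0.13, -0.08, 0.02]]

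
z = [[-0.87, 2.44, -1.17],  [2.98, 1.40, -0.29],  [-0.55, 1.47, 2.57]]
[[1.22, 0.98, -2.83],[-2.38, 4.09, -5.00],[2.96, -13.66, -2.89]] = z @ [[-0.96, 1.49, -0.93], [0.48, -1.15, -1.67], [0.67, -4.34, -0.37]]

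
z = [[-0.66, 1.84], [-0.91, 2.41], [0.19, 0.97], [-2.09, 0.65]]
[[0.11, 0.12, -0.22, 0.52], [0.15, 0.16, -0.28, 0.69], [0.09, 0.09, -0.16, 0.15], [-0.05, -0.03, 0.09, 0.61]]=z @[[0.05,  0.04,  -0.09,  -0.23], [0.08,  0.08,  -0.15,  0.2]]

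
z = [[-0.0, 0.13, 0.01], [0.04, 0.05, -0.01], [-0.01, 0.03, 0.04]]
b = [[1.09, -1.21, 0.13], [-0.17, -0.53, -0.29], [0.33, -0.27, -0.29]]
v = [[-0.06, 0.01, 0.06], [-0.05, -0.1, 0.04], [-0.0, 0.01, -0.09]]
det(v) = -0.00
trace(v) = -0.25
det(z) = -0.00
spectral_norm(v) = 0.14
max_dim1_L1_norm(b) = 2.43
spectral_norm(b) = 1.71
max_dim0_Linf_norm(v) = 0.1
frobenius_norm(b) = 1.82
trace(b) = 0.27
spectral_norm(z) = 0.14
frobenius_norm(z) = 0.15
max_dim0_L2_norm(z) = 0.14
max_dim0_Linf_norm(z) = 0.13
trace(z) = 0.09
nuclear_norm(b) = 2.57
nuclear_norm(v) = 0.28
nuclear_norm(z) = 0.22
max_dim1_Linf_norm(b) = 1.21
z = b @ v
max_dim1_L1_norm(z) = 0.14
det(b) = 0.29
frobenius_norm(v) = 0.17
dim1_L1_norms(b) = [2.43, 0.99, 0.89]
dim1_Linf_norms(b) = [1.21, 0.53, 0.33]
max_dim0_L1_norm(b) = 2.01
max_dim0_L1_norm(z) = 0.21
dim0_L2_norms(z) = [0.04, 0.14, 0.04]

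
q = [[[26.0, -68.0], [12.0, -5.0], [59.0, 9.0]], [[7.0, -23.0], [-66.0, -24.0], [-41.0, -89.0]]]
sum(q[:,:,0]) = -3.0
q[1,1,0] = -66.0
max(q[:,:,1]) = 9.0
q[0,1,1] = -5.0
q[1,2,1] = -89.0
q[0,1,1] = -5.0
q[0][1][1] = -5.0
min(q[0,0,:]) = -68.0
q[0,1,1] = -5.0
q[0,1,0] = 12.0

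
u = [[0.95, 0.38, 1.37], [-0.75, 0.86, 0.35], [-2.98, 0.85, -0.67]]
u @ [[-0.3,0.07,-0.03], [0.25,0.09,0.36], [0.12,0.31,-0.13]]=[[-0.03, 0.53, -0.07], [0.48, 0.13, 0.29], [1.03, -0.34, 0.48]]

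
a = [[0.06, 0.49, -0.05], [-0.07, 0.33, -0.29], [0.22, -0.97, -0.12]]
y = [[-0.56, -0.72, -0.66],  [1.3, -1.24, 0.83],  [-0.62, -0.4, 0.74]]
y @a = [[-0.13,0.13,0.32], [0.35,-0.58,0.19], [0.15,-1.15,0.06]]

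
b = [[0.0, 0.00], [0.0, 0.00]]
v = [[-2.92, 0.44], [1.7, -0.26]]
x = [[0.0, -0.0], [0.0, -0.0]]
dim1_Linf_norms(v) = [2.92, 1.7]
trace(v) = -3.18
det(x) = 0.00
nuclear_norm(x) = 0.00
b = x @ v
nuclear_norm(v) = 3.42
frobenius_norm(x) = 0.00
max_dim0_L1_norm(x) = 0.0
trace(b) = 0.00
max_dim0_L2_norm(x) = 0.0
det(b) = 0.00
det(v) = 0.01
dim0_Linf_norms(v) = [2.92, 0.44]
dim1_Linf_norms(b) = [0.0, 0.0]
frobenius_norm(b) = 0.00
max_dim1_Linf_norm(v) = 2.92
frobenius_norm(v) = 3.42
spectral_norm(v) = 3.42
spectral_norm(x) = 0.00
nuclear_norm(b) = 0.00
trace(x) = 0.00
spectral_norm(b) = 0.00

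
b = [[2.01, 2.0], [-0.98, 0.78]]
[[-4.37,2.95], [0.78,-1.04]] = b @ [[-1.41, 1.24], [-0.77, 0.23]]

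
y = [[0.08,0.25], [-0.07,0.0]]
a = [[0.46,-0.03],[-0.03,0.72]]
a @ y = [[0.04, 0.12], [-0.05, -0.01]]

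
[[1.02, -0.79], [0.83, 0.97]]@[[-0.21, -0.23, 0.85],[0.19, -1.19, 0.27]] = [[-0.36, 0.71, 0.65], [0.01, -1.35, 0.97]]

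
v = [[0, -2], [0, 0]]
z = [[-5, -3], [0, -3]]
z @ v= [[0, 10], [0, 0]]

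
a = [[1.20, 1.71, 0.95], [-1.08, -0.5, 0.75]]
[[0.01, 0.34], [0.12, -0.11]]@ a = [[-0.36, -0.15, 0.26],[0.26, 0.26, 0.03]]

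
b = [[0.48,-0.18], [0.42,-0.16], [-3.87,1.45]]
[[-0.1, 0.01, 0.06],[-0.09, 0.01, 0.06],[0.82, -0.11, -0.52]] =b@ [[-0.17, 0.05, 0.07], [0.11, 0.06, -0.17]]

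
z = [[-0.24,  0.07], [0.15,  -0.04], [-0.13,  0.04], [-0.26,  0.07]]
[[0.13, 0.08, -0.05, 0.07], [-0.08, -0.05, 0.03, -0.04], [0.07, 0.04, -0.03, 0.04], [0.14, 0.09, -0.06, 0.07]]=z@[[-0.51, -0.32, 0.21, -0.28], [0.04, 0.03, -0.02, 0.02]]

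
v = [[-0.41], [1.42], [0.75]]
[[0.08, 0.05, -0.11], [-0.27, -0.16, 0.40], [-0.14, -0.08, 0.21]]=v @ [[-0.19, -0.11, 0.28]]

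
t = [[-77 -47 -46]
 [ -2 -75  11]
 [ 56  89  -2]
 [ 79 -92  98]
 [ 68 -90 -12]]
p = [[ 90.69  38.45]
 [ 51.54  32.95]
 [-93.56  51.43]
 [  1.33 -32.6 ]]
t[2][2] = -2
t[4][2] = -12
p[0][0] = 90.69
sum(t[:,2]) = 49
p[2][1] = 51.43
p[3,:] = [1.33, -32.6]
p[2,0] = -93.56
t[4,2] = -12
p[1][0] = 51.54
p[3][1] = -32.6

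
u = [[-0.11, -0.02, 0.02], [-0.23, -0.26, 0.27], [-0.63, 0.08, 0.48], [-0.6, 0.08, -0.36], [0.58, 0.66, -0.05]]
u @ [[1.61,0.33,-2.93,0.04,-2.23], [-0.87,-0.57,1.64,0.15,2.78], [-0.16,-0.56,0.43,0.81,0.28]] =[[-0.16, -0.04, 0.30, 0.01, 0.2], [-0.19, -0.08, 0.36, 0.17, -0.13], [-1.16, -0.52, 2.18, 0.38, 1.76], [-0.98, -0.04, 1.73, -0.3, 1.46], [0.37, -0.16, -0.64, 0.08, 0.53]]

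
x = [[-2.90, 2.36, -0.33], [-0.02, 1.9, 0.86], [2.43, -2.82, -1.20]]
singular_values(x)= [5.5, 1.76, 0.61]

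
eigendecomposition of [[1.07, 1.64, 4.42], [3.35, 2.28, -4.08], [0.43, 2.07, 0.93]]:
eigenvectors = [[(0.78+0j), (-0.62+0.06j), -0.62-0.06j], [0.49+0.00j, 0.67+0.00j, 0.67-0.00j], [(0.39+0j), -0.13-0.38j, -0.13+0.38j]]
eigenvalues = [(4.33+0j), (-0.03+2.61j), (-0.03-2.61j)]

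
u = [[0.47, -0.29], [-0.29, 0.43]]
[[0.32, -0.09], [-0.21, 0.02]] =u@[[0.65, -0.27], [-0.04, -0.13]]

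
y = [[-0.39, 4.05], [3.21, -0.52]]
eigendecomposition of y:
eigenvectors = [[0.75, -0.74], [0.66, 0.67]]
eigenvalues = [3.15, -4.06]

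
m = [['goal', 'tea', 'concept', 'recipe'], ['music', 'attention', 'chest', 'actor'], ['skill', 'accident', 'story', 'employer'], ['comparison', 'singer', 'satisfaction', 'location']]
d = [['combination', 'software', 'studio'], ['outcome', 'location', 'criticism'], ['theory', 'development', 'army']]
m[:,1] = ['tea', 'attention', 'accident', 'singer']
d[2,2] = 'army'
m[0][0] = 'goal'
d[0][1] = 'software'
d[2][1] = 'development'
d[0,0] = 'combination'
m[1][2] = 'chest'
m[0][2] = 'concept'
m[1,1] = 'attention'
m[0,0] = 'goal'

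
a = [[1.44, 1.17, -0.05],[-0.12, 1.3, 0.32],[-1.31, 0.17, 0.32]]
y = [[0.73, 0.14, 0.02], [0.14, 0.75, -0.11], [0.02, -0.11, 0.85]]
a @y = [[1.21, 1.08, -0.14], [0.10, 0.92, 0.13], [-0.93, -0.09, 0.23]]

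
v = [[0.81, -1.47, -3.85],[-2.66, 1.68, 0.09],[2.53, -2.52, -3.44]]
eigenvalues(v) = [(0.44+0.51j), (0.44-0.51j), (-1.83+0j)]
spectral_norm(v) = 6.67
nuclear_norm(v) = 9.48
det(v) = -0.82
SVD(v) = [[-0.59, -0.56, -0.59],[0.33, -0.82, 0.46],[-0.74, 0.08, 0.67]] @ diag([6.671500749178842, 2.7603575801437445, 0.044763639810693485]) @ [[-0.48, 0.49, 0.72], [0.70, -0.28, 0.66], [-0.52, -0.83, 0.21]]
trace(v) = -0.95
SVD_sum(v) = [[1.88, -1.92, -2.83], [-1.05, 1.07, 1.58], [2.39, -2.43, -3.59]] + [[-1.09, 0.43, -1.01], [-1.6, 0.63, -1.49], [0.16, -0.06, 0.14]] + [[0.01, 0.02, -0.01], [-0.01, -0.02, 0.00], [-0.02, -0.02, 0.01]]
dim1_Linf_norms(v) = [3.85, 2.66, 3.44]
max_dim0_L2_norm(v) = 5.16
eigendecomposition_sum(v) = [[-0.52+1.33j, (0.51-1.04j), (0.34-1.39j)], [(-2.02+2.07j), 1.77-1.53j, (1.74-2.32j)], [0.90-0.59j, -0.76+0.42j, (-0.82+0.71j)]] + [[(-0.52-1.33j), (0.51+1.04j), (0.34+1.39j)], [(-2.02-2.07j), (1.77+1.53j), 1.74+2.32j], [(0.9+0.59j), -0.76-0.42j, (-0.82-0.71j)]] + [[(1.84+0j),  (-2.49-0j),  -4.53-0.00j], [1.38+0.00j,  -1.86-0.00j,  -3.39-0.00j], [0.73+0.00j,  (-0.99-0j),  (-1.81-0j)]]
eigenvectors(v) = [[(0.39-0.17j), (0.39+0.17j), 0.76+0.00j], [0.85+0.00j, (0.85-0j), 0.57+0.00j], [(-0.31-0.07j), -0.31+0.07j, 0.30+0.00j]]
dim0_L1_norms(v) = [6.0, 5.67, 7.38]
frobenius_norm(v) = 7.22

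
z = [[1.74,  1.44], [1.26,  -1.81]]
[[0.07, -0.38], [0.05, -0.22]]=z @ [[0.04, -0.20],[0.00, -0.02]]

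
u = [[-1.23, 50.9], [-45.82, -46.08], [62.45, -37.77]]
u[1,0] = -45.82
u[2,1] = -37.77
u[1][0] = -45.82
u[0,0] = -1.23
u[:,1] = [50.9, -46.08, -37.77]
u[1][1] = -46.08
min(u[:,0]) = -45.82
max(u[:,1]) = 50.9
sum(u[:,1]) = -32.95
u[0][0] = -1.23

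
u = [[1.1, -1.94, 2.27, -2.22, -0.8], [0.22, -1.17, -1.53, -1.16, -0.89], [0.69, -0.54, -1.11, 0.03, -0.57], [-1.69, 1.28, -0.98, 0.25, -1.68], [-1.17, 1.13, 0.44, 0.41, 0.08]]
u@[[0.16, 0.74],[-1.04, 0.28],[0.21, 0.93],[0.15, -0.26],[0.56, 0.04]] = [[1.89, 2.93], [0.26, -1.32], [0.12, -0.7], [-2.71, -1.94], [-1.16, -0.24]]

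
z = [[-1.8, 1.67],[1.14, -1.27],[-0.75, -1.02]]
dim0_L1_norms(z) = [3.69, 3.96]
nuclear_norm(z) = 4.25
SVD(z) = [[-0.82, -0.12], [0.57, -0.04], [0.07, -0.99]] @ diag([2.994138855748274, 1.2567547543170137]) @ [[0.69, -0.72],[0.72, 0.69]]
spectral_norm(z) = 2.99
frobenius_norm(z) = 3.25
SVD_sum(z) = [[-1.69, 1.77], [1.18, -1.23], [0.15, -0.16]] + [[-0.11, -0.1],[-0.04, -0.04],[-0.90, -0.86]]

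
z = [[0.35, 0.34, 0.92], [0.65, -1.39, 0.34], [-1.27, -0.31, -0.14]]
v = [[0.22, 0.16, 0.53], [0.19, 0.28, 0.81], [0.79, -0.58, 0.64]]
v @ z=[[-0.49, -0.31, 0.18], [-0.78, -0.58, 0.16], [-0.91, 0.88, 0.44]]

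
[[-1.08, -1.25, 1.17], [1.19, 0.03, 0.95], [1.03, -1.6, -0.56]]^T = [[-1.08, 1.19, 1.03], [-1.25, 0.03, -1.60], [1.17, 0.95, -0.56]]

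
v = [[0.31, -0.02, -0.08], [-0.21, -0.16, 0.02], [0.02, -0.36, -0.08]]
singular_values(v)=[0.41, 0.37, 0.0]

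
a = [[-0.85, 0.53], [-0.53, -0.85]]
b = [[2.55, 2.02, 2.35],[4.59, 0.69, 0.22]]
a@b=[[0.27, -1.35, -1.88], [-5.25, -1.66, -1.43]]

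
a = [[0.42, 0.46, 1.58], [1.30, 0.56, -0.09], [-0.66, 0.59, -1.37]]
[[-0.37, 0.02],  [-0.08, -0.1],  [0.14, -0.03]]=a @ [[-0.0, -0.06], [-0.18, -0.03], [-0.18, 0.04]]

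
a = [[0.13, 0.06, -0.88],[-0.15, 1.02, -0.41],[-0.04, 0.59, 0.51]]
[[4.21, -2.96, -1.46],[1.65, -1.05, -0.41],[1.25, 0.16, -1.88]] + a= [[4.34, -2.90, -2.34], [1.5, -0.03, -0.82], [1.21, 0.75, -1.37]]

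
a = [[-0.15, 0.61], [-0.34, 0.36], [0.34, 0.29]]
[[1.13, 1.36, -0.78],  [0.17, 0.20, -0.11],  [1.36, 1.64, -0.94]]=a @ [[1.99,2.41,-1.38],[2.34,2.83,-1.62]]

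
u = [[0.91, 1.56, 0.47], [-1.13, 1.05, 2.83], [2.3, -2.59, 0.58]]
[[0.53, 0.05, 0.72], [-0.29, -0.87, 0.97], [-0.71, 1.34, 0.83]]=u @ [[0.11,0.40,0.37], [0.33,-0.18,0.11], [-0.18,-0.08,0.45]]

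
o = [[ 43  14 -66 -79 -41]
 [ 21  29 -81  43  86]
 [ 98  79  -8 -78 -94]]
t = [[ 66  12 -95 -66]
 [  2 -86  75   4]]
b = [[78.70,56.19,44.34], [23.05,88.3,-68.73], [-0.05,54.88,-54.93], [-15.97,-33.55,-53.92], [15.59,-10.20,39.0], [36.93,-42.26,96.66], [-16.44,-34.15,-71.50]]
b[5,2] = 96.66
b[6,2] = -71.5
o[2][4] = -94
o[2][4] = -94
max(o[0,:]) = 43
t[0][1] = 12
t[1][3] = 4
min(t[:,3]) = -66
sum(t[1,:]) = -5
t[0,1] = 12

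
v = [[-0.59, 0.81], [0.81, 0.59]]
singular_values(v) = [1.0, 1.0]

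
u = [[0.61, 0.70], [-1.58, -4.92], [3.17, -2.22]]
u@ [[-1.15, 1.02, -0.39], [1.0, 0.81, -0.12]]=[[-0.0,1.19,-0.32], [-3.10,-5.6,1.21], [-5.87,1.44,-0.97]]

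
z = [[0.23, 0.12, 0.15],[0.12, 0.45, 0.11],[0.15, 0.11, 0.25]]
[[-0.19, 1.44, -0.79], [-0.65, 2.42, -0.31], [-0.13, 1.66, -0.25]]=z @[[-0.27, 1.61, -4.62], [-1.43, 3.98, 0.13], [0.27, 3.94, 1.73]]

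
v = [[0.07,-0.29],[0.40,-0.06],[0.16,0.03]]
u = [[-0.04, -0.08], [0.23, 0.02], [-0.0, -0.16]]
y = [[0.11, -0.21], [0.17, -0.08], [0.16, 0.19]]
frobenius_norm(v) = 0.53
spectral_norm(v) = 0.45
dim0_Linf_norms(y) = [0.17, 0.21]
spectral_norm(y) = 0.30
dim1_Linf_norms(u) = [0.08, 0.23, 0.16]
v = u + y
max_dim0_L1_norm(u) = 0.27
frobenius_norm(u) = 0.29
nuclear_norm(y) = 0.55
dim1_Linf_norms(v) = [0.29, 0.4, 0.16]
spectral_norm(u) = 0.24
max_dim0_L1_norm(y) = 0.48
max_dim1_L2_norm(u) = 0.23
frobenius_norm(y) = 0.39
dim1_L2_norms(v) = [0.3, 0.4, 0.16]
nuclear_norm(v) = 0.73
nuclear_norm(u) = 0.41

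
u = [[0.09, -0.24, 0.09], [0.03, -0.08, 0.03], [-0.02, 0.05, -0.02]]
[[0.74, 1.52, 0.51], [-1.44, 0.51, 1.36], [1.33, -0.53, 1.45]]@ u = [[0.10,-0.27,0.1], [-0.14,0.37,-0.14], [0.07,-0.20,0.07]]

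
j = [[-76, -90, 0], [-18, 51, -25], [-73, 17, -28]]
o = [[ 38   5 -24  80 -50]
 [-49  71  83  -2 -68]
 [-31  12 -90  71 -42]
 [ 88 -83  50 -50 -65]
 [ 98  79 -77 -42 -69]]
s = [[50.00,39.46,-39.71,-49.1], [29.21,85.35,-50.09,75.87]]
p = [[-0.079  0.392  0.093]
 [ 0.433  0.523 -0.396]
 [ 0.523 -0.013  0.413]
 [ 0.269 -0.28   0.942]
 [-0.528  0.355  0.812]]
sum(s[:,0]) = 79.21000000000001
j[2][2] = -28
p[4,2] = 0.812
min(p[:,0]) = -0.528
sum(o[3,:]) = -60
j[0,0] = -76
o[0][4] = -50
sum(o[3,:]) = -60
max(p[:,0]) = 0.523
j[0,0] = -76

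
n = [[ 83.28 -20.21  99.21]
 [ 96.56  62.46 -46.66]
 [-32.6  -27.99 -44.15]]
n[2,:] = [-32.6, -27.99, -44.15]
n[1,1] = 62.46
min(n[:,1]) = -27.99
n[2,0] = -32.6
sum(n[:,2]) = 8.399999999999999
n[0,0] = 83.28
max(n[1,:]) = 96.56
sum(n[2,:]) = -104.74000000000001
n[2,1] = -27.99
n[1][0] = 96.56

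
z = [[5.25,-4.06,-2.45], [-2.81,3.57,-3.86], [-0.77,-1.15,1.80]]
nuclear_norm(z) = 14.00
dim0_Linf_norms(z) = [5.25, 4.06, 3.86]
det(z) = -36.82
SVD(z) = [[-0.81, -0.54, 0.21], [0.58, -0.73, 0.35], [-0.04, 0.41, 0.91]] @ diag([7.996356073782221, 5.097732642653629, 0.9033335183141766]) @ [[-0.73, 0.68, -0.04], [-0.21, -0.18, 0.96], [-0.64, -0.71, -0.27]]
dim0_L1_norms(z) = [8.83, 8.78, 8.11]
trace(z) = 10.62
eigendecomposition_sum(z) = [[-0.25, -0.38, -0.70], [-0.29, -0.45, -0.81], [-0.18, -0.27, -0.49]] + [[4.79, -4.8, 1.12], [-3.10, 3.11, -0.72], [-0.02, 0.02, -0.0]] + [[0.71, 1.12, -2.87], [0.58, 0.91, -2.32], [-0.57, -0.9, 2.30]]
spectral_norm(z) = 8.00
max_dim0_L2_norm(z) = 6.0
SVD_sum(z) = [[4.79, -4.41, 0.25], [-3.40, 3.13, -0.17], [0.21, -0.19, 0.01]] + [[0.59, 0.49, -2.64], [0.8, 0.67, -3.6], [-0.45, -0.37, 2.02]] + [[-0.12, -0.14, -0.05], [-0.21, -0.23, -0.09], [-0.53, -0.59, -0.23]]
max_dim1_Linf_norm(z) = 5.25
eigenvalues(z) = [-1.19, 7.89, 3.92]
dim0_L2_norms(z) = [6.0, 5.53, 4.91]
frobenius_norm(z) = 9.53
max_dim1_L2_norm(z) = 7.07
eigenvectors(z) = [[-0.59,-0.84,-0.66], [-0.69,0.54,-0.53], [-0.42,0.00,0.53]]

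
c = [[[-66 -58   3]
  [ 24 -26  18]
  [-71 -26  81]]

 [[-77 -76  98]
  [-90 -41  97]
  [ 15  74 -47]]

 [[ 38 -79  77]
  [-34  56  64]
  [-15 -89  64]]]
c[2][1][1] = 56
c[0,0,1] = -58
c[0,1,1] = -26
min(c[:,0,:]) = -79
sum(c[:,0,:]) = -140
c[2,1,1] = 56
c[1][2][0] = 15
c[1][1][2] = 97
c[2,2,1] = -89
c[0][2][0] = -71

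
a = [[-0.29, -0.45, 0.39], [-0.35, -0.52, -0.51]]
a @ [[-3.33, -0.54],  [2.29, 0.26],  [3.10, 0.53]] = [[1.14, 0.25], [-1.61, -0.22]]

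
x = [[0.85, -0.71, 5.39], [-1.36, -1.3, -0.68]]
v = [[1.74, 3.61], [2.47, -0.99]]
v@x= [[-3.43, -5.93, 6.92], [3.45, -0.47, 13.99]]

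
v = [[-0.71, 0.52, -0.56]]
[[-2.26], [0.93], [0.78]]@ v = [[1.60, -1.18, 1.27],[-0.66, 0.48, -0.52],[-0.55, 0.41, -0.44]]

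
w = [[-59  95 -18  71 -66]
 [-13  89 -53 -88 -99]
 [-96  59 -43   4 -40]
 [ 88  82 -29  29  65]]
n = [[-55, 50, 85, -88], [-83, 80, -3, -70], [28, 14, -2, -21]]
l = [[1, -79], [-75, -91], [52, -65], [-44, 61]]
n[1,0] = -83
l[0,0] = 1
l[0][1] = -79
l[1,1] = -91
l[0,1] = -79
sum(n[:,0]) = -110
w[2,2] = -43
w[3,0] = 88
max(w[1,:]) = 89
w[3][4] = 65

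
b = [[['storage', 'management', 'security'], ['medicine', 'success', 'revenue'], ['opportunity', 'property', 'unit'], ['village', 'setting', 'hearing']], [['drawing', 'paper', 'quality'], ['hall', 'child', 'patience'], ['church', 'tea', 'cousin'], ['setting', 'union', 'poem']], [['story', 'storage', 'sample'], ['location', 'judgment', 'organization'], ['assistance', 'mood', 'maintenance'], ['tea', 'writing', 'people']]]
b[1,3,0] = 'setting'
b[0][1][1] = 'success'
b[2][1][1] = 'judgment'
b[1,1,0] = 'hall'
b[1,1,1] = 'child'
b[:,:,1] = [['management', 'success', 'property', 'setting'], ['paper', 'child', 'tea', 'union'], ['storage', 'judgment', 'mood', 'writing']]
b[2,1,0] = 'location'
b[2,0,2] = 'sample'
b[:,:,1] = [['management', 'success', 'property', 'setting'], ['paper', 'child', 'tea', 'union'], ['storage', 'judgment', 'mood', 'writing']]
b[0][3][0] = 'village'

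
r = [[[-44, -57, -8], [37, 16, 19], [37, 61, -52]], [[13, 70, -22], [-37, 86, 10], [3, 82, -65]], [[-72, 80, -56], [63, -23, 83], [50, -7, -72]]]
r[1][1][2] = 10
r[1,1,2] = 10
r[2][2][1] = -7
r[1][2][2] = -65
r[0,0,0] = -44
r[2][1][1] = -23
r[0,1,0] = 37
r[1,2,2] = -65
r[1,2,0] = 3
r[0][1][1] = 16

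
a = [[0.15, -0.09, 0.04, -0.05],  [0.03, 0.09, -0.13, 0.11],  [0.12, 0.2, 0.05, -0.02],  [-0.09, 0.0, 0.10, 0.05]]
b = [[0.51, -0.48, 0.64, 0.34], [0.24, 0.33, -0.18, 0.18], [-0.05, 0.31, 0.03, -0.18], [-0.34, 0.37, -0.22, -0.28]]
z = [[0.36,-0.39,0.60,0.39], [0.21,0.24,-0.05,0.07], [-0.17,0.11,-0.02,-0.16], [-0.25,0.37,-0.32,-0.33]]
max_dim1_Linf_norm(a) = 0.2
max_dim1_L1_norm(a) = 0.39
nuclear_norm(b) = 2.02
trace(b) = 0.59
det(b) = 0.01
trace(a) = 0.34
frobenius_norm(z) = 1.17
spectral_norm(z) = 1.11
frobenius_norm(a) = 0.39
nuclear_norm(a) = 0.73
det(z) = -0.00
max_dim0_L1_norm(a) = 0.39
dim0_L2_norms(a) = [0.21, 0.24, 0.18, 0.13]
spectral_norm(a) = 0.26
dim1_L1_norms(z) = [1.74, 0.57, 0.46, 1.27]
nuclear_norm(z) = 1.64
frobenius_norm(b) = 1.33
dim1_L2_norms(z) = [0.89, 0.33, 0.26, 0.64]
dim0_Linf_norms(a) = [0.15, 0.2, 0.13, 0.11]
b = z + a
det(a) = 0.00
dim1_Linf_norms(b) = [0.64, 0.33, 0.31, 0.37]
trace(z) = 0.25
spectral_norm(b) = 1.20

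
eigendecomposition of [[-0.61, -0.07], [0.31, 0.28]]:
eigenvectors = [[-0.94, 0.08],  [0.34, -1.00]]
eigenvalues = [-0.58, 0.25]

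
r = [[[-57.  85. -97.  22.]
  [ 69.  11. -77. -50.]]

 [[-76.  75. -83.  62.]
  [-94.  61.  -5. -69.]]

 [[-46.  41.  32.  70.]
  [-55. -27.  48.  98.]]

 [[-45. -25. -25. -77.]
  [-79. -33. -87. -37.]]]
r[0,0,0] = -57.0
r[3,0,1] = -25.0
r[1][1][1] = 61.0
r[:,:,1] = [[85.0, 11.0], [75.0, 61.0], [41.0, -27.0], [-25.0, -33.0]]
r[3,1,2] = -87.0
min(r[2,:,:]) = -55.0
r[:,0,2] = [-97.0, -83.0, 32.0, -25.0]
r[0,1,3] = -50.0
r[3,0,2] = -25.0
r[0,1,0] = 69.0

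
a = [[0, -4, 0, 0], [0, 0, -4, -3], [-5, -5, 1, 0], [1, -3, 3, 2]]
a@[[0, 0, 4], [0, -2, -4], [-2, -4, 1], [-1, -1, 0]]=[[0, 8, 16], [11, 19, -4], [-2, 6, 1], [-8, -8, 19]]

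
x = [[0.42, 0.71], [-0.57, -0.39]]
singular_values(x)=[1.05, 0.23]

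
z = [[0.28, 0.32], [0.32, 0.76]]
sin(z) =[[0.25, 0.27],[0.27, 0.66]]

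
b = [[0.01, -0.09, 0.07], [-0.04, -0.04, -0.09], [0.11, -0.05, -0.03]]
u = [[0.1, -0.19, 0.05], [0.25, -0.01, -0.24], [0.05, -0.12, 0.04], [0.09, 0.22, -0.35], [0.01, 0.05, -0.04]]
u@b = [[0.01, -0.00, 0.02], [-0.02, -0.01, 0.03], [0.01, -0.00, 0.01], [-0.05, 0.0, -0.0], [-0.01, -0.00, -0.0]]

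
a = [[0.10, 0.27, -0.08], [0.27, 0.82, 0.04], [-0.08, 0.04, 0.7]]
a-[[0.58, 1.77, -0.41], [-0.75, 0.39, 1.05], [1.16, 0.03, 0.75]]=[[-0.48,-1.50,0.33], [1.02,0.43,-1.01], [-1.24,0.01,-0.05]]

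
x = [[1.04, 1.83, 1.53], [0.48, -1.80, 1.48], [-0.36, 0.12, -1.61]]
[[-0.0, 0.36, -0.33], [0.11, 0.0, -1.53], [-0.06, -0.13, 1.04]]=x @ [[-0.01, 0.12, 0.0], [-0.03, 0.08, 0.34], [0.04, 0.06, -0.62]]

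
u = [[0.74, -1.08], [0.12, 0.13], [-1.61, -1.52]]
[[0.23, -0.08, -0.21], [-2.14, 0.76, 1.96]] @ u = [[0.5,0.06], [-4.65,-0.57]]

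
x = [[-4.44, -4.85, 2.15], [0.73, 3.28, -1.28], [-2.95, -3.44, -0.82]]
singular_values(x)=[8.7, 2.09, 1.41]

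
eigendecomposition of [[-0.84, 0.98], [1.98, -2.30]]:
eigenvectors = [[0.76, -0.39], [0.65, 0.92]]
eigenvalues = [0.0, -3.14]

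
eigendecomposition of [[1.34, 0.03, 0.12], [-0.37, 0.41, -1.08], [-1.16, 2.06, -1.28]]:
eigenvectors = [[0.93+0.00j, 0.04+0.03j, 0.04-0.03j], [(0.06+0j), -0.32-0.48j, (-0.32+0.48j)], [-0.37+0.00j, -0.82+0.00j, (-0.82-0j)]]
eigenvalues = [(1.29+0j), (-0.41+1.26j), (-0.41-1.26j)]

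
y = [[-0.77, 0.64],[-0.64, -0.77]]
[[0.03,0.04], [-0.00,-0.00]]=y @ [[-0.02, -0.03], [0.02, 0.03]]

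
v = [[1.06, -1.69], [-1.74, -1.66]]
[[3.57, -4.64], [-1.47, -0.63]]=v@[[1.79,-1.41], [-0.99,1.86]]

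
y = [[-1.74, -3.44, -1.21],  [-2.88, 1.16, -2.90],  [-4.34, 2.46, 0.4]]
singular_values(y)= [6.03, 4.24, 2.27]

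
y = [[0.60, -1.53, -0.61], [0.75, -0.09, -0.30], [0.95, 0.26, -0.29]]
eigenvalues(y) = [(0.11+1.26j), (0.11-1.26j), (-0+0j)]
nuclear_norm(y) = 3.02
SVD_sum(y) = [[0.93, -1.25, -0.66], [0.33, -0.44, -0.23], [0.24, -0.33, -0.17]] + [[-0.33, -0.28, 0.05], [0.42, 0.35, -0.07], [0.71, 0.59, -0.12]] + [[-0.0, 0.0, -0.00], [0.0, -0.0, 0.0], [-0.0, 0.00, -0.00]]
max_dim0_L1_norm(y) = 2.3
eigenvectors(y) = [[0.72+0.00j, 0.72-0.00j, 0.34+0.00j], [0.19-0.37j, (0.19+0.37j), -0.23+0.00j], [(0.1-0.55j), 0.10+0.55j, 0.91+0.00j]]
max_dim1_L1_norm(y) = 2.74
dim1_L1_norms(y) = [2.74, 1.14, 1.5]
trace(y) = 0.22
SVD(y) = [[-0.92,  0.37,  0.14], [-0.32,  -0.48,  -0.82], [-0.24,  -0.8,  0.56]] @ diag([1.8532550324872288, 1.1632882618283813, 0.002490873955637672]) @ [[-0.55,0.74,0.39], [-0.76,-0.63,0.12], [-0.34,0.23,-0.91]]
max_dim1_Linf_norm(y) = 1.53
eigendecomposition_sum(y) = [[(0.3+0.57j), -0.77+0.30j, -0.30-0.13j], [(0.37-0.01j), -0.04+0.48j, -0.15+0.12j], [(0.48-0.15j), 0.13+0.63j, (-0.14+0.21j)]] + [[(0.3-0.57j),(-0.77-0.3j),(-0.3+0.13j)], [(0.37+0.01j),-0.04-0.48j,(-0.15-0.12j)], [0.48+0.15j,0.13-0.63j,(-0.14-0.21j)]] + [[-0.00-0.00j, 0.00+0.00j, (-0-0j)], [0.00+0.00j, -0.00-0.00j, 0.00+0.00j], [-0.00-0.00j, 0.00+0.00j, (-0-0j)]]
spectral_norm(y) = 1.85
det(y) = -0.01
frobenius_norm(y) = 2.19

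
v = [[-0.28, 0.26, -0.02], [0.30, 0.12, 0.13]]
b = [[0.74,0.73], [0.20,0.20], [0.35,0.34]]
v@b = [[-0.16, -0.16], [0.29, 0.29]]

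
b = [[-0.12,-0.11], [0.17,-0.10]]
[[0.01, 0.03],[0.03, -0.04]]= b@[[0.07,-0.24], [-0.2,0.01]]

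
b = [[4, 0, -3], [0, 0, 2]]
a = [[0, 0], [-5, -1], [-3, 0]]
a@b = [[0, 0, 0], [-20, 0, 13], [-12, 0, 9]]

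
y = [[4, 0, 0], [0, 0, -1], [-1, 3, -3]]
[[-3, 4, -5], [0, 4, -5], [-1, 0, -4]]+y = [[1, 4, -5], [0, 4, -6], [-2, 3, -7]]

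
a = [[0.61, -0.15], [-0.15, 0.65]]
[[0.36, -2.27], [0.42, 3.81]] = a @ [[0.8, -2.42],[0.83, 5.3]]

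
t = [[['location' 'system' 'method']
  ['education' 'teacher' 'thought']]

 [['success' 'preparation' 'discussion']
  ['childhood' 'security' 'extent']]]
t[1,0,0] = 'success'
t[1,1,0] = 'childhood'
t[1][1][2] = 'extent'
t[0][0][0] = 'location'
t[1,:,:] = [['success', 'preparation', 'discussion'], ['childhood', 'security', 'extent']]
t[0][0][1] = 'system'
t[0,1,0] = 'education'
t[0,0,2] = 'method'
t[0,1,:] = ['education', 'teacher', 'thought']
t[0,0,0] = 'location'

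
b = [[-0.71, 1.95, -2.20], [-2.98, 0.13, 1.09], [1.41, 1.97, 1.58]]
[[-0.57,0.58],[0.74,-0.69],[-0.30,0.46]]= b@[[-0.19, 0.19], [-0.16, 0.21], [0.18, -0.14]]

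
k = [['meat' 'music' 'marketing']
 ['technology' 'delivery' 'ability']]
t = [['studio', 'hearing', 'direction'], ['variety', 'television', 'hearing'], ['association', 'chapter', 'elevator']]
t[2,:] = ['association', 'chapter', 'elevator']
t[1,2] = 'hearing'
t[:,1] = ['hearing', 'television', 'chapter']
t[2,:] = ['association', 'chapter', 'elevator']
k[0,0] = 'meat'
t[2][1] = 'chapter'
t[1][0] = 'variety'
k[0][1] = 'music'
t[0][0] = 'studio'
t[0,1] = 'hearing'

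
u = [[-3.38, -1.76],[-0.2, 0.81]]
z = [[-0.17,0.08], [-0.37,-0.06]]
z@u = [[0.56, 0.36],[1.26, 0.6]]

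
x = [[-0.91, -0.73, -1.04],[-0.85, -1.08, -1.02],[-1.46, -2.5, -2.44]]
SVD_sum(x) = [[-0.65, -0.97, -0.98], [-0.73, -1.08, -1.10], [-1.62, -2.40, -2.43]] + [[-0.28, 0.22, -0.03],[-0.07, 0.06, -0.01],[0.14, -0.11, 0.01]] + [[0.02, 0.02, -0.03],  [-0.05, -0.05, 0.08],  [0.01, 0.01, -0.02]]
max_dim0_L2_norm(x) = 2.84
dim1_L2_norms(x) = [1.56, 1.71, 3.79]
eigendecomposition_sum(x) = [[-0.71+0.00j,  -0.99+0.00j,  (-1.01+0j)], [-0.76+0.00j,  (-1.05+0j),  (-1.07+0j)], [-1.69+0.00j,  (-2.35+0j),  -2.41+0.00j]] + [[(-0.1+0.05j), (0.13+0.06j), (-0.02-0.04j)], [(-0.05-0.06j), -0.02+0.09j, (0.03-0.02j)], [(0.12+0.02j), (-0.07-0.13j), (-0.02+0.05j)]] + [[(-0.1-0.05j), (0.13-0.06j), -0.02+0.04j], [-0.05+0.06j, (-0.02-0.09j), 0.03+0.02j], [0.12-0.02j, (-0.07+0.13j), -0.02-0.05j]]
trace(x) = -4.43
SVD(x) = [[-0.34, -0.87, -0.36],[-0.39, -0.22, 0.9],[-0.86, 0.45, -0.26]] @ diag([4.418746898169436, 0.4084282798522171, 0.12232003161763379]) @ [[0.43, 0.64, 0.64], [0.79, -0.61, 0.08], [-0.44, -0.47, 0.76]]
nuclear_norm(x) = 4.95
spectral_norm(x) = 4.42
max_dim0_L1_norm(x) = 4.5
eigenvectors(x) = [[0.36+0.00j, 0.49-0.37j, (0.49+0.37j)], [0.38+0.00j, (0.33+0.27j), 0.33-0.27j], [(0.85+0j), -0.67+0.00j, (-0.67-0j)]]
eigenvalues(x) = [(-4.17+0j), (-0.13+0.19j), (-0.13-0.19j)]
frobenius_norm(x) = 4.44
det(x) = -0.22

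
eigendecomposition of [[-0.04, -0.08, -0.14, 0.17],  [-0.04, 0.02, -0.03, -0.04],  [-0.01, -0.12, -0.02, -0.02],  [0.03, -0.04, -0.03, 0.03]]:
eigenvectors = [[0.87+0.00j, 0.70+0.00j, (0.26+0.33j), 0.26-0.33j], [(0.3+0j), (-0.1+0j), -0.60+0.00j, (-0.6-0j)], [0.39+0.00j, (-0.5+0j), (0.55-0.17j), (0.55+0.17j)], [(-0.01+0j), (-0.5+0j), 0.32+0.14j, (0.32-0.14j)]]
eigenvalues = [(-0.13+0j), (-0.05+0j), (0.09+0.02j), (0.09-0.02j)]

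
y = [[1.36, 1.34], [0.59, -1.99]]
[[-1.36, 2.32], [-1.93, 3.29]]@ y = [[-0.48, -6.44], [-0.68, -9.13]]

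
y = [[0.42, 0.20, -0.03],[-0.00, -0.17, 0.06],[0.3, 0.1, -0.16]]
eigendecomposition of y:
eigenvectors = [[0.88+0.00j,  -0.32+0.00j,  (-0.32-0j)], [(0.05+0j),  0.94+0.00j,  0.94-0.00j], [0.47+0.00j,  (0.12+0.11j),  (0.12-0.11j)]]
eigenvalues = [(0.41+0j), (-0.16+0.01j), (-0.16-0.01j)]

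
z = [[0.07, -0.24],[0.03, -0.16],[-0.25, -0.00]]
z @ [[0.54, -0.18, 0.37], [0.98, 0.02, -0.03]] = [[-0.2, -0.02, 0.03], [-0.14, -0.01, 0.02], [-0.14, 0.04, -0.09]]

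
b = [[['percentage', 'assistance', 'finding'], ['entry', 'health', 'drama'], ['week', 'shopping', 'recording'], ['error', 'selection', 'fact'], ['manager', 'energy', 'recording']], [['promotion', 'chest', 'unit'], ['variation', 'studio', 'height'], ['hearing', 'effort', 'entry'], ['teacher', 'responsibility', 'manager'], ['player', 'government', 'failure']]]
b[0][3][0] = 'error'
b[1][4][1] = 'government'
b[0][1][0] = 'entry'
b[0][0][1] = 'assistance'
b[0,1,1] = 'health'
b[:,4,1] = ['energy', 'government']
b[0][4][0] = 'manager'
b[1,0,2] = 'unit'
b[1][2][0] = 'hearing'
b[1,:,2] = ['unit', 'height', 'entry', 'manager', 'failure']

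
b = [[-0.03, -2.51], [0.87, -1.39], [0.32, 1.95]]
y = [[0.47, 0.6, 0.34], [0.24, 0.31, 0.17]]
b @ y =[[-0.62, -0.8, -0.44], [0.08, 0.09, 0.06], [0.62, 0.80, 0.44]]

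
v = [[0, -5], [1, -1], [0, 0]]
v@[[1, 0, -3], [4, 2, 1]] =[[-20, -10, -5], [-3, -2, -4], [0, 0, 0]]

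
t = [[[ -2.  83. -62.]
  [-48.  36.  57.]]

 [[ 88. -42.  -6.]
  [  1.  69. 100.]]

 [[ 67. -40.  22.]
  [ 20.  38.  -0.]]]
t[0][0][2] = -62.0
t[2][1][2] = -0.0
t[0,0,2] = -62.0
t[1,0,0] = 88.0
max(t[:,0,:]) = 88.0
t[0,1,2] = 57.0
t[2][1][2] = -0.0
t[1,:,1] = [-42.0, 69.0]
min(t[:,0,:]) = -62.0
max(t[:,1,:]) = 100.0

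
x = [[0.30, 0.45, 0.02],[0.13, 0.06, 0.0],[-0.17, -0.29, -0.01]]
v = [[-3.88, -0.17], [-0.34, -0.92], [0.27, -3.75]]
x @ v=[[-1.31,-0.54], [-0.52,-0.08], [0.76,0.33]]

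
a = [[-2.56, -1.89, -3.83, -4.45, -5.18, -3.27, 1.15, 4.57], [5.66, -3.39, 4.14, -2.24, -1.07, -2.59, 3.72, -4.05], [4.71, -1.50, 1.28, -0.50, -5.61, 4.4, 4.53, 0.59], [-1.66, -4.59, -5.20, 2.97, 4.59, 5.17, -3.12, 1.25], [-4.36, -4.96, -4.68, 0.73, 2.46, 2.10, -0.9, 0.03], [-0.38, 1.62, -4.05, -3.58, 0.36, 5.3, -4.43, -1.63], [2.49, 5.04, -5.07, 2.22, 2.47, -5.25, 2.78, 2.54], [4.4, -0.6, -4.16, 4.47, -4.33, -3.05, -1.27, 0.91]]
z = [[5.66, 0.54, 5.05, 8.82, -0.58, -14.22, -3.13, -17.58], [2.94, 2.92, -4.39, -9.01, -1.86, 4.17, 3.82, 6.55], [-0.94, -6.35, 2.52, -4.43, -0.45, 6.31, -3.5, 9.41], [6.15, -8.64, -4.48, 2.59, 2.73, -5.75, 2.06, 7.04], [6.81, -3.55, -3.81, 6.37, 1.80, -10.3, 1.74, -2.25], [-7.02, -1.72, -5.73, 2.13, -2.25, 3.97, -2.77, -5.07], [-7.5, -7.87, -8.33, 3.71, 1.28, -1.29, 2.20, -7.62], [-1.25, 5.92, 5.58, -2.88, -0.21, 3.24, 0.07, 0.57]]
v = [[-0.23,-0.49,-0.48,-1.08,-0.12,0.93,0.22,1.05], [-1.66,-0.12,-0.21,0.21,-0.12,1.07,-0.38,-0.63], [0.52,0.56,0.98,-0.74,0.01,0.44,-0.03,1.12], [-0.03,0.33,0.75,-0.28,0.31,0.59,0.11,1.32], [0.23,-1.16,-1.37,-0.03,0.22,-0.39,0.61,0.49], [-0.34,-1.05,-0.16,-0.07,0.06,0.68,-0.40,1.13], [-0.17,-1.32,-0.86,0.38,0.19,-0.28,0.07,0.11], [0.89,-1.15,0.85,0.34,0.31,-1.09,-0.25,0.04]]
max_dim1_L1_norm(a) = 28.55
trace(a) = 9.75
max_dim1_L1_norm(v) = 4.92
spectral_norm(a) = 16.42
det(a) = -11583124.72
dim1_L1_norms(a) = [26.9, 26.86, 23.12, 28.55, 20.22, 21.35, 27.86, 23.19]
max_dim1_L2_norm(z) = 25.63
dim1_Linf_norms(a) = [5.18, 5.66, 5.61, 5.2, 4.96, 5.3, 5.25, 4.47]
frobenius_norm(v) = 5.39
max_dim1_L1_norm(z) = 55.58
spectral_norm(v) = 3.07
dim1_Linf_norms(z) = [17.58, 9.01, 9.41, 8.64, 10.3, 7.02, 8.33, 5.92]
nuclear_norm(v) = 11.56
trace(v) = 1.36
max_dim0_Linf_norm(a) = 5.66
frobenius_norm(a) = 27.97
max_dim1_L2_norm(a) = 10.9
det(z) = 357.59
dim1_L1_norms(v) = [4.6, 4.4, 4.4, 3.72, 4.5, 3.89, 3.38, 4.92]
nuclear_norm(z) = 93.26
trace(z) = 22.23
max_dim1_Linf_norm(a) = 5.66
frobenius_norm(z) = 44.99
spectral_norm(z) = 32.49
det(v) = -0.00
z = a @ v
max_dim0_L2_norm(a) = 11.91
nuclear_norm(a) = 71.35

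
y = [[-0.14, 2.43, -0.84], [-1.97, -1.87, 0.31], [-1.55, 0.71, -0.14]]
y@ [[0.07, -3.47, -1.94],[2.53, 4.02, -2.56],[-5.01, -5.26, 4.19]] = [[10.35, 14.67, -9.47], [-6.42, -2.31, 9.91], [2.39, 8.97, 0.6]]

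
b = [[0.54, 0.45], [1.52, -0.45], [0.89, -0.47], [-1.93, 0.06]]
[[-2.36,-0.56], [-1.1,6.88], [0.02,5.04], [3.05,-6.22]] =b@ [[-1.68,3.07], [-3.23,-4.92]]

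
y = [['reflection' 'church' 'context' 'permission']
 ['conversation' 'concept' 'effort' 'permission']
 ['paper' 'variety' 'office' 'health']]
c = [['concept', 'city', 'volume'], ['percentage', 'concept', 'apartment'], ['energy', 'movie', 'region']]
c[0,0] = 'concept'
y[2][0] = 'paper'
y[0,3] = 'permission'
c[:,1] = ['city', 'concept', 'movie']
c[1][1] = 'concept'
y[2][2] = 'office'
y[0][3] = 'permission'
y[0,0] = 'reflection'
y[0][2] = 'context'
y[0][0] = 'reflection'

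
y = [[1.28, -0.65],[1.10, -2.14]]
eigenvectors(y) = [[0.95, 0.2], [0.33, 0.98]]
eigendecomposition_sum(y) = [[1.14,-0.23], [0.39,-0.08]] + [[0.14, -0.42], [0.71, -2.06]]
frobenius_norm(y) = 2.80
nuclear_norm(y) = 3.45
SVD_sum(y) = [[0.74, -1.04], [1.39, -1.93]] + [[0.54, 0.39],[-0.29, -0.21]]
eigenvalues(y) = [1.06, -1.92]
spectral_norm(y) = 2.70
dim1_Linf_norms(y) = [1.28, 2.14]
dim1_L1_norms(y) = [1.93, 3.24]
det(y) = -2.02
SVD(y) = [[-0.47, -0.88],[-0.88, 0.47]] @ diag([2.699687827306319, 0.7497903941063053]) @ [[-0.58, 0.81], [-0.81, -0.58]]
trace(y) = -0.86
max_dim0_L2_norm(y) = 2.24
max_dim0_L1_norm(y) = 2.79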